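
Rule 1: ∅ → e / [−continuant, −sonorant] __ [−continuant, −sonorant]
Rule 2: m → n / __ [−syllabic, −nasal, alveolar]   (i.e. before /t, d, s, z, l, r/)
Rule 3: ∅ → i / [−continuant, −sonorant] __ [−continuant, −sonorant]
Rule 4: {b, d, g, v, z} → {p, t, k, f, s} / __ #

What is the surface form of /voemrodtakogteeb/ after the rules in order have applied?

Rule 1 (stop-cluster e-epenthesis): /d/ and /t/ form a stop–stop cluster, so [e] is inserted between them. /g/ and /t/ form a stop–stop cluster, so [e] is inserted between them. /voemrodtakogteeb/ → voemrodetakogeteeb.
Rule 2 (nasal place assimilation): /m/ precedes the alveolar consonant /r/, so it assimilates in place to [n]. /voemrodetakogeteeb/ → voenrodetakogeteeb.
Rule 3 (stop-cluster i-epenthesis): no segment meets the environment; /voenrodetakogeteeb/ is unchanged.
Rule 4 (final devoicing): /b/ is a voiced obstruent in word-final position, so it devoices to [p]. /voenrodetakogeteeb/ → voenrodetakogeteep.

voenrodetakogeteep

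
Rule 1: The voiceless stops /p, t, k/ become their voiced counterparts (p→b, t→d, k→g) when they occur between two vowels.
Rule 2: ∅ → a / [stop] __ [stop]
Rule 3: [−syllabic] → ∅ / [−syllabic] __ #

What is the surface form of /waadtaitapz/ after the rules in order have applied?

waadataidap

Rule 1 (intervocalic voicing): /t/ is a voiceless stop between vowels /i/ and /a/, so it voices to [d]. /waadtaitapz/ → waadtaidapz.
Rule 2 (stop-cluster a-epenthesis): /d/ and /t/ form a stop–stop cluster, so [a] is inserted between them. /waadtaidapz/ → waadataidapz.
Rule 3 (final cluster simplification): /z/ is the second consonant of a word-final cluster /pz/, so it deletes. /waadataidapz/ → waadataidap.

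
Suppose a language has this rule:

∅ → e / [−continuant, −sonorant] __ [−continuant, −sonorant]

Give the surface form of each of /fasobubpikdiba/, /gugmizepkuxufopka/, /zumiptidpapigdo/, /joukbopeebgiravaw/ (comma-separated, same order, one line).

/fasobubpikdiba/: /b/ and /p/ form a stop–stop cluster, so [e] is inserted between them. /k/ and /d/ form a stop–stop cluster, so [e] is inserted between them. → [fasobubepikediba].
/gugmizepkuxufopka/: /p/ and /k/ form a stop–stop cluster, so [e] is inserted between them. /p/ and /k/ form a stop–stop cluster, so [e] is inserted between them. → [gugmizepekuxufopeka].
/zumiptidpapigdo/: /p/ and /t/ form a stop–stop cluster, so [e] is inserted between them. /d/ and /p/ form a stop–stop cluster, so [e] is inserted between them. /g/ and /d/ form a stop–stop cluster, so [e] is inserted between them. → [zumipetidepapigedo].
/joukbopeebgiravaw/: /k/ and /b/ form a stop–stop cluster, so [e] is inserted between them. /b/ and /g/ form a stop–stop cluster, so [e] is inserted between them. → [joukebopeebegiravaw].

fasobubepikediba, gugmizepekuxufopeka, zumipetidepapigedo, joukebopeebegiravaw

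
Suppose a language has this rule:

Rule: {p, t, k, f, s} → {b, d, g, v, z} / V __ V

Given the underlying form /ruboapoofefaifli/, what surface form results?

ruboaboovevaifli

Scanning /ruboapoofefaifli/: /p/ is a voiceless obstruent between vowels /a/ and /o/, so it voices to [b]; /f/ is a voiceless obstruent between vowels /o/ and /e/, so it voices to [v]; /f/ is a voiceless obstruent between vowels /e/ and /a/, so it voices to [v]; /f/ at position 14 is not in the conditioning environment.
Result: [ruboaboovevaifli].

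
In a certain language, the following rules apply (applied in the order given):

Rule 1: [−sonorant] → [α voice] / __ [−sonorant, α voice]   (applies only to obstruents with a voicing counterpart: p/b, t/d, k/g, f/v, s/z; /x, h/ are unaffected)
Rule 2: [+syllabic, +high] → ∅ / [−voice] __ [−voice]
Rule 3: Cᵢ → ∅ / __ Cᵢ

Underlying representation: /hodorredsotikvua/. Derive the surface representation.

hodoretsotigvua

Rule 1 (regressive voicing assimilation): /d/ precedes the voiceless obstruent /s/, so it devoices to [t] by assimilation. /k/ precedes the voiced obstruent /v/, so it voices to [g] by assimilation. /hodorredsotikvua/ → hodorretsotigvua.
Rule 2 (high vowel syncope): no segment meets the environment; /hodorretsotigvua/ is unchanged.
Rule 3 (degemination): /rr/ is a geminate; the first /r/ deletes. /hodorretsotigvua/ → hodoretsotigvua.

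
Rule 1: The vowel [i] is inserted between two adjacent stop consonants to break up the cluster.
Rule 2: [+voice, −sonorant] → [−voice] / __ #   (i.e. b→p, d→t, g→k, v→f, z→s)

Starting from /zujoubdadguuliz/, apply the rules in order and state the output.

zujoubidadiguulis

Rule 1 (stop-cluster i-epenthesis): /b/ and /d/ form a stop–stop cluster, so [i] is inserted between them. /d/ and /g/ form a stop–stop cluster, so [i] is inserted between them. /zujoubdadguuliz/ → zujoubidadiguuliz.
Rule 2 (final devoicing): /z/ is a voiced obstruent in word-final position, so it devoices to [s]. /zujoubidadiguuliz/ → zujoubidadiguulis.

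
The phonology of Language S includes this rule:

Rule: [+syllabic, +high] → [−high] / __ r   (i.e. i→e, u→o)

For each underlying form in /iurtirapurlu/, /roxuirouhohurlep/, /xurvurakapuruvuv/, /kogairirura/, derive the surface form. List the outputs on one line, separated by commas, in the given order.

/iurtirapurlu/: /u/ is a high vowel immediately before /r/, so it lowers to [o]. /i/ is a high vowel immediately before /r/, so it lowers to [e]. /u/ is a high vowel immediately before /r/, so it lowers to [o]. → [iorteraporlu].
/roxuirouhohurlep/: /i/ is a high vowel immediately before /r/, so it lowers to [e]. /u/ is a high vowel immediately before /r/, so it lowers to [o]. → [roxuerouhohorlep].
/xurvurakapuruvuv/: /u/ is a high vowel immediately before /r/, so it lowers to [o]. /u/ is a high vowel immediately before /r/, so it lowers to [o]. /u/ is a high vowel immediately before /r/, so it lowers to [o]. → [xorvorakaporuvuv].
/kogairirura/: /i/ is a high vowel immediately before /r/, so it lowers to [e]. /i/ is a high vowel immediately before /r/, so it lowers to [e]. /u/ is a high vowel immediately before /r/, so it lowers to [o]. → [kogaererora].

iorteraporlu, roxuerouhohorlep, xorvorakaporuvuv, kogaererora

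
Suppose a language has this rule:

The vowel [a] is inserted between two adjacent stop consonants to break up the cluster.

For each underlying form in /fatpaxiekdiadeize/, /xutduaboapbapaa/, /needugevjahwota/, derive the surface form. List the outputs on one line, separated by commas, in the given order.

fatapaxiekadiadeize, xutaduaboapabapaa, needugevjahwota

/fatpaxiekdiadeize/: /t/ and /p/ form a stop–stop cluster, so [a] is inserted between them. /k/ and /d/ form a stop–stop cluster, so [a] is inserted between them. → [fatapaxiekadiadeize].
/xutduaboapbapaa/: /t/ and /d/ form a stop–stop cluster, so [a] is inserted between them. /p/ and /b/ form a stop–stop cluster, so [a] is inserted between them. → [xutaduaboapabapaa].
/needugevjahwota/: the rule's environment is not met; surfaces unchanged as [needugevjahwota].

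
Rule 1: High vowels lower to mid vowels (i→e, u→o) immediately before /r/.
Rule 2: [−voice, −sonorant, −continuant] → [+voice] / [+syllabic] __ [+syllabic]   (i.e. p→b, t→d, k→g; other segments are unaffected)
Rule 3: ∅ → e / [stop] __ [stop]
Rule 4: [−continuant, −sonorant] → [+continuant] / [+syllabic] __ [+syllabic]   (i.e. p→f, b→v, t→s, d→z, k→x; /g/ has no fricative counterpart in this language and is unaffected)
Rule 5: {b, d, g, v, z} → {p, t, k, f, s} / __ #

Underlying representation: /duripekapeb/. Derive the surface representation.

dorivegavep

Rule 1 (pre-rhotic lowering): /u/ is a high vowel immediately before /r/, so it lowers to [o]. /duripekapeb/ → doripekapeb.
Rule 2 (intervocalic voicing): /p/ is a voiceless stop between vowels /i/ and /e/, so it voices to [b]. /k/ is a voiceless stop between vowels /e/ and /a/, so it voices to [g]. /p/ is a voiceless stop between vowels /a/ and /e/, so it voices to [b]. /doripekapeb/ → doribegabeb.
Rule 3 (stop-cluster e-epenthesis): no segment meets the environment; /doribegabeb/ is unchanged.
Rule 4 (intervocalic spirantization): /b/ is a stop between vowels /i/ and /e/, so it spirantizes to the fricative [v]. /b/ is a stop between vowels /a/ and /e/, so it spirantizes to the fricative [v]. /doribegabeb/ → dorivegaveb.
Rule 5 (final devoicing): /b/ is a voiced obstruent in word-final position, so it devoices to [p]. /dorivegaveb/ → dorivegavep.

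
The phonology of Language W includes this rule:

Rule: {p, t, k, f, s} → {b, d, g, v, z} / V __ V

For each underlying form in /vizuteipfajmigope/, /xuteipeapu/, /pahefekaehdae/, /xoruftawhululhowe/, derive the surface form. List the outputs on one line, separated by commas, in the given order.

/vizuteipfajmigope/: /t/ is a voiceless obstruent between vowels /u/ and /e/, so it voices to [d]. /p/ is a voiceless obstruent between vowels /o/ and /e/, so it voices to [b]. → [vizudeipfajmigobe].
/xuteipeapu/: /t/ is a voiceless obstruent between vowels /u/ and /e/, so it voices to [d]. /p/ is a voiceless obstruent between vowels /i/ and /e/, so it voices to [b]. /p/ is a voiceless obstruent between vowels /a/ and /u/, so it voices to [b]. → [xudeibeabu].
/pahefekaehdae/: /f/ is a voiceless obstruent between vowels /e/ and /e/, so it voices to [v]. /k/ is a voiceless obstruent between vowels /e/ and /a/, so it voices to [g]. → [pahevegaehdae].
/xoruftawhululhowe/: the rule's environment is not met; surfaces unchanged as [xoruftawhululhowe].

vizudeipfajmigobe, xudeibeabu, pahevegaehdae, xoruftawhululhowe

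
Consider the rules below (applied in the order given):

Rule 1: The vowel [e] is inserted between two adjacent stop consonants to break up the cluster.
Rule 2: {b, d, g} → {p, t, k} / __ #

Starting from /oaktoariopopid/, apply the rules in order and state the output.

oaketoariopopit

Rule 1 (stop-cluster e-epenthesis): /k/ and /t/ form a stop–stop cluster, so [e] is inserted between them. /oaktoariopopid/ → oaketoariopopid.
Rule 2 (final devoicing): /d/ is a voiced stop in word-final position, so it devoices to [t]. /oaketoariopopid/ → oaketoariopopit.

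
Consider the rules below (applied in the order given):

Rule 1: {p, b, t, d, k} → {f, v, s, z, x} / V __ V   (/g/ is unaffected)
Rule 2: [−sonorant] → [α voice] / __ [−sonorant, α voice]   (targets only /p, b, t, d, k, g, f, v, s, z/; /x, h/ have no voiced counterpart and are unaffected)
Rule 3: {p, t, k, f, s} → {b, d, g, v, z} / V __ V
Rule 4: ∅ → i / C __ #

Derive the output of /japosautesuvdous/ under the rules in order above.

Rule 1 (intervocalic spirantization): /p/ is a stop between vowels /a/ and /o/, so it spirantizes to the fricative [f]. /t/ is a stop between vowels /u/ and /e/, so it spirantizes to the fricative [s]. /japosautesuvdous/ → jafosausesuvdous.
Rule 2 (regressive voicing assimilation): no segment meets the environment; /jafosausesuvdous/ is unchanged.
Rule 3 (intervocalic voicing): /f/ is a voiceless obstruent between vowels /a/ and /o/, so it voices to [v]. /s/ is a voiceless obstruent between vowels /o/ and /a/, so it voices to [z]. /s/ is a voiceless obstruent between vowels /u/ and /e/, so it voices to [z]. /s/ is a voiceless obstruent between vowels /e/ and /u/, so it voices to [z]. /jafosausesuvdous/ → javozauzezuvdous.
Rule 4 (final i-epenthesis): the form ends in the consonant /s/, so [i] is inserted word-finally. /javozauzezuvdous/ → javozauzezuvdousi.

javozauzezuvdousi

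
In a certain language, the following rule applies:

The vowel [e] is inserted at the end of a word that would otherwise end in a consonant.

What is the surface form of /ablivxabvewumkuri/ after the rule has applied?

ablivxabvewumkuri

No segment of /ablivxabvewumkuri/ meets the structural description of the rule, so the form surfaces unchanged.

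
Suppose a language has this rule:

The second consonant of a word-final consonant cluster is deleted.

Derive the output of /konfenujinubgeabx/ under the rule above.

konfenujinubgeab

/x/ is the second consonant of a word-final cluster /bx/, so it deletes.
Surface form: [konfenujinubgeab].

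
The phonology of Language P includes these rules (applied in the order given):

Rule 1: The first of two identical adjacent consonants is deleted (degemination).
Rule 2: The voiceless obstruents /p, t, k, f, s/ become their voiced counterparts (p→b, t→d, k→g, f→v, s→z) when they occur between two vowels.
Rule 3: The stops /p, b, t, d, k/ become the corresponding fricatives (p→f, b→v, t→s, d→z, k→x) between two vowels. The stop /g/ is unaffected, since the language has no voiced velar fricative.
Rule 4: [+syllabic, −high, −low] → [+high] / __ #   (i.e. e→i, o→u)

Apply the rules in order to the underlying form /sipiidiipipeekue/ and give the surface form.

siviiziiviveegui

Rule 1 (degemination): no segment meets the environment; /sipiidiipipeekue/ is unchanged.
Rule 2 (intervocalic voicing): /p/ is a voiceless obstruent between vowels /i/ and /i/, so it voices to [b]. /p/ is a voiceless obstruent between vowels /i/ and /i/, so it voices to [b]. /p/ is a voiceless obstruent between vowels /i/ and /e/, so it voices to [b]. /k/ is a voiceless obstruent between vowels /e/ and /u/, so it voices to [g]. /sipiidiipipeekue/ → sibiidiibibeegue.
Rule 3 (intervocalic spirantization): /b/ is a stop between vowels /i/ and /i/, so it spirantizes to the fricative [v]. /d/ is a stop between vowels /i/ and /i/, so it spirantizes to the fricative [z]. /b/ is a stop between vowels /i/ and /i/, so it spirantizes to the fricative [v]. /b/ is a stop between vowels /i/ and /e/, so it spirantizes to the fricative [v]. /sibiidiibibeegue/ → siviiziiviveegue.
Rule 4 (final vowel raising): /e/ is a mid vowel in word-final position, so it raises to [i]. /siviiziiviveegue/ → siviiziiviveegui.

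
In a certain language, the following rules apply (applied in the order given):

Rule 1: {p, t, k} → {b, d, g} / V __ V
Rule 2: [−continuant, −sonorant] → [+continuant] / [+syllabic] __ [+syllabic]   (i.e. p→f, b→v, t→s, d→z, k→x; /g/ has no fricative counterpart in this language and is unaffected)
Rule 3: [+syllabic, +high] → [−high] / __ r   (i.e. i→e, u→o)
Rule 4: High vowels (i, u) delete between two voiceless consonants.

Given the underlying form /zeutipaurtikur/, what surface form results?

Rule 1 (intervocalic voicing): /t/ is a voiceless stop between vowels /u/ and /i/, so it voices to [d]. /p/ is a voiceless stop between vowels /i/ and /a/, so it voices to [b]. /k/ is a voiceless stop between vowels /i/ and /u/, so it voices to [g]. /zeutipaurtikur/ → zeudibaurtigur.
Rule 2 (intervocalic spirantization): /d/ is a stop between vowels /u/ and /i/, so it spirantizes to the fricative [z]. /b/ is a stop between vowels /i/ and /a/, so it spirantizes to the fricative [v]. /zeudibaurtigur/ → zeuzivaurtigur.
Rule 3 (pre-rhotic lowering): /u/ is a high vowel immediately before /r/, so it lowers to [o]. /u/ is a high vowel immediately before /r/, so it lowers to [o]. /zeuzivaurtigur/ → zeuzivaortigor.
Rule 4 (high vowel syncope): no segment meets the environment; /zeuzivaortigor/ is unchanged.

zeuzivaortigor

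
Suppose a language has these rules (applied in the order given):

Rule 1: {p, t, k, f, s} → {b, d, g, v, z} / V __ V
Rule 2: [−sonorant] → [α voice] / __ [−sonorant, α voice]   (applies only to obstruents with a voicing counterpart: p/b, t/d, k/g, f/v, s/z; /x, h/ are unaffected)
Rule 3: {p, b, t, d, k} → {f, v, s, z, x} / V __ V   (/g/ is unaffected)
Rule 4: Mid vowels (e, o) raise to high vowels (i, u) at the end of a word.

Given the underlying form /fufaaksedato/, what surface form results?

fuvaaksezazu

Rule 1 (intervocalic voicing): /f/ is a voiceless obstruent between vowels /u/ and /a/, so it voices to [v]. /t/ is a voiceless obstruent between vowels /a/ and /o/, so it voices to [d]. /fufaaksedato/ → fuvaaksedado.
Rule 2 (regressive voicing assimilation): no segment meets the environment; /fuvaaksedado/ is unchanged.
Rule 3 (intervocalic spirantization): /d/ is a stop between vowels /e/ and /a/, so it spirantizes to the fricative [z]. /d/ is a stop between vowels /a/ and /o/, so it spirantizes to the fricative [z]. /fuvaaksedado/ → fuvaaksezazo.
Rule 4 (final vowel raising): /o/ is a mid vowel in word-final position, so it raises to [u]. /fuvaaksezazo/ → fuvaaksezazu.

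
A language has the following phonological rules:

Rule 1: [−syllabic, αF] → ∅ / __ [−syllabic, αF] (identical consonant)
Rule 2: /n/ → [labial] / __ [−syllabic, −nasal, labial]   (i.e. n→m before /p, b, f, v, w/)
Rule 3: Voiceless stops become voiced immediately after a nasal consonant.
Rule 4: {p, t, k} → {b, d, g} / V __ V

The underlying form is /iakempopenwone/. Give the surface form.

iagembobemwone

Rule 1 (degemination): no segment meets the environment; /iakempopenwone/ is unchanged.
Rule 2 (nasal place assimilation): /n/ precedes the labial consonant /w/, so it assimilates in place to [m]. /iakempopenwone/ → iakempopemwone.
Rule 3 (post-nasal voicing): /p/ is a voiceless stop immediately after the nasal /m/, so it voices to [b]. /iakempopemwone/ → iakembopemwone.
Rule 4 (intervocalic voicing): /k/ is a voiceless stop between vowels /a/ and /e/, so it voices to [g]. /p/ is a voiceless stop between vowels /o/ and /e/, so it voices to [b]. /iakembopemwone/ → iagembobemwone.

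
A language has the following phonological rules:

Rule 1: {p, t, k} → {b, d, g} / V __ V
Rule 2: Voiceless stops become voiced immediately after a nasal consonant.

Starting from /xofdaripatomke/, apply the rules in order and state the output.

Rule 1 (intervocalic voicing): /p/ is a voiceless stop between vowels /i/ and /a/, so it voices to [b]. /t/ is a voiceless stop between vowels /a/ and /o/, so it voices to [d]. /xofdaripatomke/ → xofdaribadomke.
Rule 2 (post-nasal voicing): /k/ is a voiceless stop immediately after the nasal /m/, so it voices to [g]. /xofdaribadomke/ → xofdaribadomge.

xofdaribadomge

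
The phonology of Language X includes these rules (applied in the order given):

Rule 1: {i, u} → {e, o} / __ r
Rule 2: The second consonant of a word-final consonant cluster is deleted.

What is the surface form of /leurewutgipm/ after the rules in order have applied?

leorewutgip

Rule 1 (pre-rhotic lowering): /u/ is a high vowel immediately before /r/, so it lowers to [o]. /leurewutgipm/ → leorewutgipm.
Rule 2 (final cluster simplification): /m/ is the second consonant of a word-final cluster /pm/, so it deletes. /leorewutgipm/ → leorewutgip.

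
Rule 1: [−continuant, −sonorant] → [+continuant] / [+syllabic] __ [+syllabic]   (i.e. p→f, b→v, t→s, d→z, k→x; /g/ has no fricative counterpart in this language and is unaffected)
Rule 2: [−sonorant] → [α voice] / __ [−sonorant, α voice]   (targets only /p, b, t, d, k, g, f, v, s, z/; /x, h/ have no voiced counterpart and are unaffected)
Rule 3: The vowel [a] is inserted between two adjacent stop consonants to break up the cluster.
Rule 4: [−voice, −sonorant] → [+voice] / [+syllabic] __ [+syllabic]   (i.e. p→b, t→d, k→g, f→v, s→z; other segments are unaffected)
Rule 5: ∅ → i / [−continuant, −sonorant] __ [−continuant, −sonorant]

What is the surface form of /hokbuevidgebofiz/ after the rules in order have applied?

Rule 1 (intervocalic spirantization): /b/ is a stop between vowels /e/ and /o/, so it spirantizes to the fricative [v]. /hokbuevidgebofiz/ → hokbuevidgevofiz.
Rule 2 (regressive voicing assimilation): /k/ precedes the voiced obstruent /b/, so it voices to [g] by assimilation. /hokbuevidgevofiz/ → hogbuevidgevofiz.
Rule 3 (stop-cluster a-epenthesis): /g/ and /b/ form a stop–stop cluster, so [a] is inserted between them. /d/ and /g/ form a stop–stop cluster, so [a] is inserted between them. /hogbuevidgevofiz/ → hogabuevidagevofiz.
Rule 4 (intervocalic voicing): /f/ is a voiceless obstruent between vowels /o/ and /i/, so it voices to [v]. /hogabuevidagevofiz/ → hogabuevidagevoviz.
Rule 5 (stop-cluster i-epenthesis): no segment meets the environment; /hogabuevidagevoviz/ is unchanged.

hogabuevidagevoviz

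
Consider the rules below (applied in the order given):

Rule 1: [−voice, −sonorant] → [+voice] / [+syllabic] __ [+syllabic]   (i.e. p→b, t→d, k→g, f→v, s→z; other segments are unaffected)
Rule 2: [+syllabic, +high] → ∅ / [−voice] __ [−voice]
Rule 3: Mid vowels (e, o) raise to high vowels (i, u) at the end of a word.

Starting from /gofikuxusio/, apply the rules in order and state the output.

Rule 1 (intervocalic voicing): /f/ is a voiceless obstruent between vowels /o/ and /i/, so it voices to [v]. /k/ is a voiceless obstruent between vowels /i/ and /u/, so it voices to [g]. /s/ is a voiceless obstruent between vowels /u/ and /i/, so it voices to [z]. /gofikuxusio/ → goviguxuzio.
Rule 2 (high vowel syncope): no segment meets the environment; /goviguxuzio/ is unchanged.
Rule 3 (final vowel raising): /o/ is a mid vowel in word-final position, so it raises to [u]. /goviguxuzio/ → goviguxuziu.

goviguxuziu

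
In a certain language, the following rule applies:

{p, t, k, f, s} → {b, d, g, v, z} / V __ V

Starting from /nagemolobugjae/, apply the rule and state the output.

nagemolobugjae

No segment of /nagemolobugjae/ meets the structural description of the rule, so the form surfaces unchanged.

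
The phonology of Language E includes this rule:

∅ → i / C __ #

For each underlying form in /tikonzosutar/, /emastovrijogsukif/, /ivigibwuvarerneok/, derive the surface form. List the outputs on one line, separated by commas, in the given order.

/tikonzosutar/: the form ends in the consonant /r/, so [i] is inserted word-finally. → [tikonzosutari].
/emastovrijogsukif/: the form ends in the consonant /f/, so [i] is inserted word-finally. → [emastovrijogsukifi].
/ivigibwuvarerneok/: the form ends in the consonant /k/, so [i] is inserted word-finally. → [ivigibwuvarerneoki].

tikonzosutari, emastovrijogsukifi, ivigibwuvarerneoki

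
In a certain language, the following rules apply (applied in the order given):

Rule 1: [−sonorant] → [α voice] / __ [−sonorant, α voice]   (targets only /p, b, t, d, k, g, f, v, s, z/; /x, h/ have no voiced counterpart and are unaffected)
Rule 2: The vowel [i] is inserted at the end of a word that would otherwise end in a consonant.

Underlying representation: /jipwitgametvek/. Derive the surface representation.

Rule 1 (regressive voicing assimilation): /t/ precedes the voiced obstruent /g/, so it voices to [d] by assimilation. /t/ precedes the voiced obstruent /v/, so it voices to [d] by assimilation. /jipwitgametvek/ → jipwidgamedvek.
Rule 2 (final i-epenthesis): the form ends in the consonant /k/, so [i] is inserted word-finally. /jipwidgamedvek/ → jipwidgamedveki.

jipwidgamedveki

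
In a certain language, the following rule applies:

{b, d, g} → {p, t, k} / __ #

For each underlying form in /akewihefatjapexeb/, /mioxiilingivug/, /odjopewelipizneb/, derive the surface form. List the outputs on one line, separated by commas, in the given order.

/akewihefatjapexeb/: /b/ is a voiced stop in word-final position, so it devoices to [p]. → [akewihefatjapexep].
/mioxiilingivug/: /g/ is a voiced stop in word-final position, so it devoices to [k]. → [mioxiilingivuk].
/odjopewelipizneb/: /b/ is a voiced stop in word-final position, so it devoices to [p]. → [odjopewelipiznep].

akewihefatjapexep, mioxiilingivuk, odjopewelipiznep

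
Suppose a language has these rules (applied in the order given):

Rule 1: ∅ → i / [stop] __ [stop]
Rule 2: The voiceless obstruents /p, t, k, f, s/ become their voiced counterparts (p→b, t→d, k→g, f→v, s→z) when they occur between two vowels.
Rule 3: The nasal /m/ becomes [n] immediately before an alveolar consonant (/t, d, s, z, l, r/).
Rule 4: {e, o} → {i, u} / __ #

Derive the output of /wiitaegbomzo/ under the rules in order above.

Rule 1 (stop-cluster i-epenthesis): /g/ and /b/ form a stop–stop cluster, so [i] is inserted between them. /wiitaegbomzo/ → wiitaegibomzo.
Rule 2 (intervocalic voicing): /t/ is a voiceless obstruent between vowels /i/ and /a/, so it voices to [d]. /wiitaegibomzo/ → wiidaegibomzo.
Rule 3 (nasal place assimilation): /m/ precedes the alveolar consonant /z/, so it assimilates in place to [n]. /wiidaegibomzo/ → wiidaegibonzo.
Rule 4 (final vowel raising): /o/ is a mid vowel in word-final position, so it raises to [u]. /wiidaegibonzo/ → wiidaegibonzu.

wiidaegibonzu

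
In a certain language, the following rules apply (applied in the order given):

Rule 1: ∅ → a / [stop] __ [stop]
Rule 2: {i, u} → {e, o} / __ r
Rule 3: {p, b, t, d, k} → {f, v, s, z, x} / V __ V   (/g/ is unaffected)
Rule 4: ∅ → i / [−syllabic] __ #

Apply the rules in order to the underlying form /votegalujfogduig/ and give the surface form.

vosegalujfogazuigi

Rule 1 (stop-cluster a-epenthesis): /g/ and /d/ form a stop–stop cluster, so [a] is inserted between them. /votegalujfogduig/ → votegalujfogaduig.
Rule 2 (pre-rhotic lowering): no segment meets the environment; /votegalujfogaduig/ is unchanged.
Rule 3 (intervocalic spirantization): /t/ is a stop between vowels /o/ and /e/, so it spirantizes to the fricative [s]. /d/ is a stop between vowels /a/ and /u/, so it spirantizes to the fricative [z]. /votegalujfogaduig/ → vosegalujfogazuig.
Rule 4 (final i-epenthesis): the form ends in the consonant /g/, so [i] is inserted word-finally. /vosegalujfogazuig/ → vosegalujfogazuigi.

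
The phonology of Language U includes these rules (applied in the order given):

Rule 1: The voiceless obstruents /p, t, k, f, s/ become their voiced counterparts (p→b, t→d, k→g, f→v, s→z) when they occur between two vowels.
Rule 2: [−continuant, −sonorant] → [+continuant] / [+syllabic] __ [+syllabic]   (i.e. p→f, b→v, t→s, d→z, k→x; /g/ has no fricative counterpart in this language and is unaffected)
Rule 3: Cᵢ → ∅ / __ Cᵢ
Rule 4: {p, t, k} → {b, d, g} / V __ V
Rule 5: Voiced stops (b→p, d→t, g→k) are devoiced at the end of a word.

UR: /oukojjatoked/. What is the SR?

Rule 1 (intervocalic voicing): /k/ is a voiceless obstruent between vowels /u/ and /o/, so it voices to [g]. /t/ is a voiceless obstruent between vowels /a/ and /o/, so it voices to [d]. /k/ is a voiceless obstruent between vowels /o/ and /e/, so it voices to [g]. /oukojjatoked/ → ougojjadoged.
Rule 2 (intervocalic spirantization): /d/ is a stop between vowels /a/ and /o/, so it spirantizes to the fricative [z]. /ougojjadoged/ → ougojjazoged.
Rule 3 (degemination): /jj/ is a geminate; the first /j/ deletes. /ougojjazoged/ → ougojazoged.
Rule 4 (intervocalic voicing): no segment meets the environment; /ougojazoged/ is unchanged.
Rule 5 (final devoicing): /d/ is a voiced stop in word-final position, so it devoices to [t]. /ougojazoged/ → ougojazoget.

ougojazoget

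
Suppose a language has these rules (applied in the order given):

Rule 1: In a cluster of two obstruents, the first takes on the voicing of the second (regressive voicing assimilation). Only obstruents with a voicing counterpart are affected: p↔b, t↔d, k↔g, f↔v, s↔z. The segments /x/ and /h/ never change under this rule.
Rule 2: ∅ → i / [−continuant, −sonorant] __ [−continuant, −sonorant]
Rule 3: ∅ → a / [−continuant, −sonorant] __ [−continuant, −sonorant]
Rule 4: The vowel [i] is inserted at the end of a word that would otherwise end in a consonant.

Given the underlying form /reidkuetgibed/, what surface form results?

reitikuedigibedi

Rule 1 (regressive voicing assimilation): /d/ precedes the voiceless obstruent /k/, so it devoices to [t] by assimilation. /t/ precedes the voiced obstruent /g/, so it voices to [d] by assimilation. /reidkuetgibed/ → reitkuedgibed.
Rule 2 (stop-cluster i-epenthesis): /t/ and /k/ form a stop–stop cluster, so [i] is inserted between them. /d/ and /g/ form a stop–stop cluster, so [i] is inserted between them. /reitkuedgibed/ → reitikuedigibed.
Rule 3 (stop-cluster a-epenthesis): no segment meets the environment; /reitikuedigibed/ is unchanged.
Rule 4 (final i-epenthesis): the form ends in the consonant /d/, so [i] is inserted word-finally. /reitikuedigibed/ → reitikuedigibedi.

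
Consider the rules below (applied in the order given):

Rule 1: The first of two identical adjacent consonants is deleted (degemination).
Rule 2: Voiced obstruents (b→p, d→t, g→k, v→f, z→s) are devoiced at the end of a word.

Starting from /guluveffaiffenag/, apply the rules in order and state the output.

guluvefaifenak

Rule 1 (degemination): /ff/ is a geminate; the first /f/ deletes. /ff/ is a geminate; the first /f/ deletes. /guluveffaiffenag/ → guluvefaifenag.
Rule 2 (final devoicing): /g/ is a voiced obstruent in word-final position, so it devoices to [k]. /guluvefaifenag/ → guluvefaifenak.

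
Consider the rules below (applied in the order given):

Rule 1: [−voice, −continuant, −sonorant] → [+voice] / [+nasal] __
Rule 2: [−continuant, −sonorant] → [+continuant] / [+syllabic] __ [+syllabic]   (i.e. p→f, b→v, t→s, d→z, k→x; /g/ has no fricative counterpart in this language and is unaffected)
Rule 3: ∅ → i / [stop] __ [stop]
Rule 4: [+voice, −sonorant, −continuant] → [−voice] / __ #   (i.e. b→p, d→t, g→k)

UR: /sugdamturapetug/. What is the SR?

Rule 1 (post-nasal voicing): /t/ is a voiceless stop immediately after the nasal /m/, so it voices to [d]. /sugdamturapetug/ → sugdamdurapetug.
Rule 2 (intervocalic spirantization): /p/ is a stop between vowels /a/ and /e/, so it spirantizes to the fricative [f]. /t/ is a stop between vowels /e/ and /u/, so it spirantizes to the fricative [s]. /sugdamdurapetug/ → sugdamdurafesug.
Rule 3 (stop-cluster i-epenthesis): /g/ and /d/ form a stop–stop cluster, so [i] is inserted between them. /sugdamdurafesug/ → sugidamdurafesug.
Rule 4 (final devoicing): /g/ is a voiced stop in word-final position, so it devoices to [k]. /sugidamdurafesug/ → sugidamdurafesuk.

sugidamdurafesuk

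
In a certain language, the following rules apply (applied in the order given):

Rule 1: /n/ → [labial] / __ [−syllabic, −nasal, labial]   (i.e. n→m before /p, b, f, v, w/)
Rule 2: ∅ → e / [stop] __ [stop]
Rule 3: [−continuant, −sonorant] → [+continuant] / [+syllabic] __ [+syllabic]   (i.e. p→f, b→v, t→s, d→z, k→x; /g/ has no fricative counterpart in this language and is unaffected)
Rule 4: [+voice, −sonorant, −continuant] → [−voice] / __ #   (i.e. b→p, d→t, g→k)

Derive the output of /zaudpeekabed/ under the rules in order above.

Rule 1 (nasal place assimilation): no segment meets the environment; /zaudpeekabed/ is unchanged.
Rule 2 (stop-cluster e-epenthesis): /d/ and /p/ form a stop–stop cluster, so [e] is inserted between them. /zaudpeekabed/ → zaudepeekabed.
Rule 3 (intervocalic spirantization): /d/ is a stop between vowels /u/ and /e/, so it spirantizes to the fricative [z]. /p/ is a stop between vowels /e/ and /e/, so it spirantizes to the fricative [f]. /k/ is a stop between vowels /e/ and /a/, so it spirantizes to the fricative [x]. /b/ is a stop between vowels /a/ and /e/, so it spirantizes to the fricative [v]. /zaudepeekabed/ → zauzefeexaved.
Rule 4 (final devoicing): /d/ is a voiced stop in word-final position, so it devoices to [t]. /zauzefeexaved/ → zauzefeexavet.

zauzefeexavet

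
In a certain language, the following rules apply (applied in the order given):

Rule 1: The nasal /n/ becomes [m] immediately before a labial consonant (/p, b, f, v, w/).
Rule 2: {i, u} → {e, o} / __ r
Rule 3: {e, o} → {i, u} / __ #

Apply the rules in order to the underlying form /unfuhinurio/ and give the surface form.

umfuhinoriu

Rule 1 (nasal place assimilation): /n/ precedes the labial consonant /f/, so it assimilates in place to [m]. /unfuhinurio/ → umfuhinurio.
Rule 2 (pre-rhotic lowering): /u/ is a high vowel immediately before /r/, so it lowers to [o]. /umfuhinurio/ → umfuhinorio.
Rule 3 (final vowel raising): /o/ is a mid vowel in word-final position, so it raises to [u]. /umfuhinorio/ → umfuhinoriu.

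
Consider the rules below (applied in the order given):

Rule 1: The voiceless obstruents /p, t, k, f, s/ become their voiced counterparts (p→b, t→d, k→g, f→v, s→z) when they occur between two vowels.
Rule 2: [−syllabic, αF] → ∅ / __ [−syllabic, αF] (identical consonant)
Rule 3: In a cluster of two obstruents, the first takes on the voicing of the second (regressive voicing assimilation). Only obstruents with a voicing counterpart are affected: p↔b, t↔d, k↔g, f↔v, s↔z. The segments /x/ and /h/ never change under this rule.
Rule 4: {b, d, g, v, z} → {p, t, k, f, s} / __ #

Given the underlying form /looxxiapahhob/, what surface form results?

Rule 1 (intervocalic voicing): /p/ is a voiceless obstruent between vowels /a/ and /a/, so it voices to [b]. /looxxiapahhob/ → looxxiabahhob.
Rule 2 (degemination): /xx/ is a geminate; the first /x/ deletes. /hh/ is a geminate; the first /h/ deletes. /looxxiabahhob/ → looxiabahob.
Rule 3 (regressive voicing assimilation): no segment meets the environment; /looxiabahob/ is unchanged.
Rule 4 (final devoicing): /b/ is a voiced obstruent in word-final position, so it devoices to [p]. /looxiabahob/ → looxiabahop.

looxiabahop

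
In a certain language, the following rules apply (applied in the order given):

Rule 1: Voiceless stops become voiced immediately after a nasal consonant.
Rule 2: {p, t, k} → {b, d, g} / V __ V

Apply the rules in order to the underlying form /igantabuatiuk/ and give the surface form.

Rule 1 (post-nasal voicing): /t/ is a voiceless stop immediately after the nasal /n/, so it voices to [d]. /igantabuatiuk/ → igandabuatiuk.
Rule 2 (intervocalic voicing): /t/ is a voiceless stop between vowels /a/ and /i/, so it voices to [d]. /igandabuatiuk/ → igandabuadiuk.

igandabuadiuk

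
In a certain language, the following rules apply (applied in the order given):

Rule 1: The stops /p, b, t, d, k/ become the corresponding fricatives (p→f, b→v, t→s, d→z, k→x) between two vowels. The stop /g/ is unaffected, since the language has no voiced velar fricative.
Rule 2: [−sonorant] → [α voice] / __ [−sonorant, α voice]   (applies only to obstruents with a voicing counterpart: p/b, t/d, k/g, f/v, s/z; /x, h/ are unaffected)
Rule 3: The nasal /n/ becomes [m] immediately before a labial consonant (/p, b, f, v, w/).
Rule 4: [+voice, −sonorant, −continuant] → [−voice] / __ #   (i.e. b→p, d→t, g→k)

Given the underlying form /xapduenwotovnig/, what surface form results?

Rule 1 (intervocalic spirantization): /t/ is a stop between vowels /o/ and /o/, so it spirantizes to the fricative [s]. /xapduenwotovnig/ → xapduenwosovnig.
Rule 2 (regressive voicing assimilation): /p/ precedes the voiced obstruent /d/, so it voices to [b] by assimilation. /xapduenwosovnig/ → xabduenwosovnig.
Rule 3 (nasal place assimilation): /n/ precedes the labial consonant /w/, so it assimilates in place to [m]. /xabduenwosovnig/ → xabduemwosovnig.
Rule 4 (final devoicing): /g/ is a voiced stop in word-final position, so it devoices to [k]. /xabduemwosovnig/ → xabduemwosovnik.

xabduemwosovnik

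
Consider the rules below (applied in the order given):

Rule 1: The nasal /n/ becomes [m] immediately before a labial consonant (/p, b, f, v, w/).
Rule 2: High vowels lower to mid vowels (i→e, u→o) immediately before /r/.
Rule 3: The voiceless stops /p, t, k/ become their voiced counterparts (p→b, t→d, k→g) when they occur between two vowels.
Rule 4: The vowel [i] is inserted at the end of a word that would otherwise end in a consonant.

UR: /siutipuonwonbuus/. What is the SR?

siudibuomwombuusi

Rule 1 (nasal place assimilation): /n/ precedes the labial consonant /w/, so it assimilates in place to [m]. /n/ precedes the labial consonant /b/, so it assimilates in place to [m]. /siutipuonwonbuus/ → siutipuomwombuus.
Rule 2 (pre-rhotic lowering): no segment meets the environment; /siutipuomwombuus/ is unchanged.
Rule 3 (intervocalic voicing): /t/ is a voiceless stop between vowels /u/ and /i/, so it voices to [d]. /p/ is a voiceless stop between vowels /i/ and /u/, so it voices to [b]. /siutipuomwombuus/ → siudibuomwombuus.
Rule 4 (final i-epenthesis): the form ends in the consonant /s/, so [i] is inserted word-finally. /siudibuomwombuus/ → siudibuomwombuusi.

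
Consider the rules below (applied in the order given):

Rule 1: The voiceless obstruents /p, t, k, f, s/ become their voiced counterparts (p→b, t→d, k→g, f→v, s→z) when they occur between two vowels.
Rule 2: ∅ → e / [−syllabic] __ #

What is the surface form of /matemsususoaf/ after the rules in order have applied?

mademsuzuzoafe

Rule 1 (intervocalic voicing): /t/ is a voiceless obstruent between vowels /a/ and /e/, so it voices to [d]. /s/ is a voiceless obstruent between vowels /u/ and /u/, so it voices to [z]. /s/ is a voiceless obstruent between vowels /u/ and /o/, so it voices to [z]. /matemsususoaf/ → mademsuzuzoaf.
Rule 2 (final e-epenthesis): the form ends in the consonant /f/, so [e] is inserted word-finally. /mademsuzuzoaf/ → mademsuzuzoafe.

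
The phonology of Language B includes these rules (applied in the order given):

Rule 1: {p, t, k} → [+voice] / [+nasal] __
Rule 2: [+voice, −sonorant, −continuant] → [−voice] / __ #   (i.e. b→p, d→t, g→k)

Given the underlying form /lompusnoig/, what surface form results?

Rule 1 (post-nasal voicing): /p/ is a voiceless stop immediately after the nasal /m/, so it voices to [b]. /lompusnoig/ → lombusnoig.
Rule 2 (final devoicing): /g/ is a voiced stop in word-final position, so it devoices to [k]. /lombusnoig/ → lombusnoik.

lombusnoik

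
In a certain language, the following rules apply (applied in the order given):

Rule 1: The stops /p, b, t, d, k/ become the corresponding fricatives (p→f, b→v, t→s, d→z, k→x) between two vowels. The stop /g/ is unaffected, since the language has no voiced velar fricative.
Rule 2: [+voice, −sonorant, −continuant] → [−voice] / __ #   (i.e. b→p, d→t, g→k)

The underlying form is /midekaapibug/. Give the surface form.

Rule 1 (intervocalic spirantization): /d/ is a stop between vowels /i/ and /e/, so it spirantizes to the fricative [z]. /k/ is a stop between vowels /e/ and /a/, so it spirantizes to the fricative [x]. /p/ is a stop between vowels /a/ and /i/, so it spirantizes to the fricative [f]. /b/ is a stop between vowels /i/ and /u/, so it spirantizes to the fricative [v]. /midekaapibug/ → mizexaafivug.
Rule 2 (final devoicing): /g/ is a voiced stop in word-final position, so it devoices to [k]. /mizexaafivug/ → mizexaafivuk.

mizexaafivuk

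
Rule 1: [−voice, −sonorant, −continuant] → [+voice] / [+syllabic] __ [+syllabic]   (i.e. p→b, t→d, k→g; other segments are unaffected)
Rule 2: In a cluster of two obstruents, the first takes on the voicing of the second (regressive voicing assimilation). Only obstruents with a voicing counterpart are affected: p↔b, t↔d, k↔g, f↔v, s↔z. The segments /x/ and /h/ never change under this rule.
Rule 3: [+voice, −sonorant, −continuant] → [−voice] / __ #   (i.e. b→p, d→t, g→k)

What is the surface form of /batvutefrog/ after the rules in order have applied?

Rule 1 (intervocalic voicing): /t/ is a voiceless stop between vowels /u/ and /e/, so it voices to [d]. /batvutefrog/ → batvudefrog.
Rule 2 (regressive voicing assimilation): /t/ precedes the voiced obstruent /v/, so it voices to [d] by assimilation. /batvudefrog/ → badvudefrog.
Rule 3 (final devoicing): /g/ is a voiced stop in word-final position, so it devoices to [k]. /badvudefrog/ → badvudefrok.

badvudefrok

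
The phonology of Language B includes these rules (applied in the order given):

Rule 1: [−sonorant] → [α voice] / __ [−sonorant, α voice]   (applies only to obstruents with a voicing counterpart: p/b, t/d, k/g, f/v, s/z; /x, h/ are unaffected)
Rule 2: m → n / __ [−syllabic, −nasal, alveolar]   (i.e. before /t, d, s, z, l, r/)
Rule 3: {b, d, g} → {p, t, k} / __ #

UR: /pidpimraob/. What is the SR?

pitpinraop

Rule 1 (regressive voicing assimilation): /d/ precedes the voiceless obstruent /p/, so it devoices to [t] by assimilation. /pidpimraob/ → pitpimraob.
Rule 2 (nasal place assimilation): /m/ precedes the alveolar consonant /r/, so it assimilates in place to [n]. /pitpimraob/ → pitpinraob.
Rule 3 (final devoicing): /b/ is a voiced stop in word-final position, so it devoices to [p]. /pitpinraob/ → pitpinraop.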